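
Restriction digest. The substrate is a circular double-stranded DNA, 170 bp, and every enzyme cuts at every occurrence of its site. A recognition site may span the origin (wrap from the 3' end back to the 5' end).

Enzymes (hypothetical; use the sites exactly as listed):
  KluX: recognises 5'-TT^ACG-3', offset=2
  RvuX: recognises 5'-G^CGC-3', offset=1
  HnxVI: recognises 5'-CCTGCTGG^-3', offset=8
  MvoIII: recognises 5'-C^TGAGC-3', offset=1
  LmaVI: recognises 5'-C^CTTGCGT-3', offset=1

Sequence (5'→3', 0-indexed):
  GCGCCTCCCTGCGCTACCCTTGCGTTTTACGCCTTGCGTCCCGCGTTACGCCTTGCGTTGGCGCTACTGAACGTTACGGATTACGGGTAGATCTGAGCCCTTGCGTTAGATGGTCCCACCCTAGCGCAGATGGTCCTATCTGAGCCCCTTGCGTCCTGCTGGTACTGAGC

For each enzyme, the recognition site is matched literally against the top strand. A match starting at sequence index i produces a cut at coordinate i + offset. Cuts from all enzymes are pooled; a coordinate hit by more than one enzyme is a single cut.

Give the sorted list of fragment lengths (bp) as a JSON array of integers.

Per-enzyme occurrences:
  KluX (TTACG, off=2): starts [26, 45, 73, 80] → cuts [28, 47, 75, 82]
  RvuX (GCGC, off=1): starts [0, 10, 60, 123, 168] → cuts [1, 11, 61, 124, 169]
  HnxVI (CCTGCTGG, off=8): starts [154] → cuts [162]
  MvoIII (CTGAGC, off=1): starts [92, 139, 164] → cuts [93, 140, 165]
  LmaVI (CCTTGCGT, off=1): starts [17, 31, 50, 98, 146] → cuts [18, 32, 51, 99, 147]

All cut coordinates (distinct, sorted): [1, 11, 18, 28, 32, 47, 51, 61, 75, 82, 93, 99, 124, 140, 147, 162, 165, 169]

Fragments:
  1→11: 10 bp
  11→18: 7 bp
  18→28: 10 bp
  28→32: 4 bp
  32→47: 15 bp
  47→51: 4 bp
  51→61: 10 bp
  61→75: 14 bp
  75→82: 7 bp
  82→93: 11 bp
  93→99: 6 bp
  99→124: 25 bp
  124→140: 16 bp
  140→147: 7 bp
  147→162: 15 bp
  162→165: 3 bp
  165→169: 4 bp
  169→1 (wrap): 170-169+1 = 2 bp

[2,3,4,4,4,6,7,7,7,10,10,10,11,14,15,15,16,25]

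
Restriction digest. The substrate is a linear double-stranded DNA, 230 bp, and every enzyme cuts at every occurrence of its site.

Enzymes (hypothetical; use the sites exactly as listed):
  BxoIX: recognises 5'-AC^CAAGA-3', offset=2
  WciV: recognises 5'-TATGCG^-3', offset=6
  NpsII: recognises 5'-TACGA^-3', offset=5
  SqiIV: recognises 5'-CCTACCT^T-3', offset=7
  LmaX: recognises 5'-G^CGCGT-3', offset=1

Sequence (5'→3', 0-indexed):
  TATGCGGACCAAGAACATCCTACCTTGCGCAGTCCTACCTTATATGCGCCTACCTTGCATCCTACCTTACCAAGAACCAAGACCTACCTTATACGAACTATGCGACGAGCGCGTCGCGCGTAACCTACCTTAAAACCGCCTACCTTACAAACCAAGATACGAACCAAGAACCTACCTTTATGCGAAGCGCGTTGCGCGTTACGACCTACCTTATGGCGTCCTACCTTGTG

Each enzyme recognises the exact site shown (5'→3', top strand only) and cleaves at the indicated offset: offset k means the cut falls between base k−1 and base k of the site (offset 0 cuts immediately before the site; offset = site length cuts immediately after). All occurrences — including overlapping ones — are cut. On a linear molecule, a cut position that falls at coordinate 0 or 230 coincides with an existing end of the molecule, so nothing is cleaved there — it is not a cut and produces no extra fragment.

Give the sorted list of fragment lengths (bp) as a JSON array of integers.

[2,3,3,3,4,5,6,7,7,7,7,7,7,7,7,8,8,10,10,12,12,13,14,15,15,15,16]

Per-enzyme occurrences:
  BxoIX ACCAAGA/2: at [7, 68, 75, 150, 162] ⇒ [9, 70, 77, 152, 164]
  WciV TATGCG/6: at [0, 42, 98, 178] ⇒ [6, 48, 104, 184]
  NpsII TACGA/5: at [91, 157, 199] ⇒ [96, 162, 204]
  SqiIV CCTACCTT/7: at [18, 33, 48, 60, 82, 123, 138, 170, 204, 219] ⇒ [25, 40, 55, 67, 89, 130, 145, 177, 211, 226]
  LmaX GCGCGT/1: at [108, 115, 186, 193] ⇒ [109, 116, 187, 194]

All cut coordinates (distinct, sorted): [6, 9, 25, 40, 48, 55, 67, 70, 77, 89, 96, 104, 109, 116, 130, 145, 152, 162, 164, 177, 184, 187, 194, 204, 211, 226]

Fragment lengths:
  [0,6): 6 bp
  [6,9): 3 bp
  [9,25): 16 bp
  [25,40): 15 bp
  [40,48): 8 bp
  [48,55): 7 bp
  [55,67): 12 bp
  [67,70): 3 bp
  [70,77): 7 bp
  [77,89): 12 bp
  [89,96): 7 bp
  [96,104): 8 bp
  [104,109): 5 bp
  [109,116): 7 bp
  [116,130): 14 bp
  [130,145): 15 bp
  [145,152): 7 bp
  [152,162): 10 bp
  [162,164): 2 bp
  [164,177): 13 bp
  [177,184): 7 bp
  [184,187): 3 bp
  [187,194): 7 bp
  [194,204): 10 bp
  [204,211): 7 bp
  [211,226): 15 bp
  [226,230): 4 bp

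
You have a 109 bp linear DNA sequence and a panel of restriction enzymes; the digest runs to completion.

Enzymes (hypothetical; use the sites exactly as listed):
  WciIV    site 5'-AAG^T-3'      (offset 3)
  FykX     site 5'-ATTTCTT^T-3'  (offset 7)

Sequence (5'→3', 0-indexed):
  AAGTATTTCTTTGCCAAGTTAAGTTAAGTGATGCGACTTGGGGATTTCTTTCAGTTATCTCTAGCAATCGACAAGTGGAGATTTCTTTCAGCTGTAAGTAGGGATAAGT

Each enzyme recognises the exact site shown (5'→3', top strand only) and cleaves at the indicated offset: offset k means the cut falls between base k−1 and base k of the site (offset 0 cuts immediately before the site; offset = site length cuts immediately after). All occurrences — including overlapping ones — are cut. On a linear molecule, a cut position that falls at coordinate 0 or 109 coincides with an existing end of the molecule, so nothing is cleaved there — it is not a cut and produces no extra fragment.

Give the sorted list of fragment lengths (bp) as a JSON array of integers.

Per-enzyme occurrences:
  WciIV AAGT/3: at [0, 15, 20, 25, 72, 95, 105] ⇒ [3, 18, 23, 28, 75, 98, 108]
  FykX ATTTCTTT/7: at [4, 43, 80] ⇒ [11, 50, 87]

All cut coordinates (distinct, sorted): [3, 11, 18, 23, 28, 50, 75, 87, 98, 108]

Fragment lengths:
  [0,3): 3 bp
  [3,11): 8 bp
  [11,18): 7 bp
  [18,23): 5 bp
  [23,28): 5 bp
  [28,50): 22 bp
  [50,75): 25 bp
  [75,87): 12 bp
  [87,98): 11 bp
  [98,108): 10 bp
  [108,109): 1 bp

[1,3,5,5,7,8,10,11,12,22,25]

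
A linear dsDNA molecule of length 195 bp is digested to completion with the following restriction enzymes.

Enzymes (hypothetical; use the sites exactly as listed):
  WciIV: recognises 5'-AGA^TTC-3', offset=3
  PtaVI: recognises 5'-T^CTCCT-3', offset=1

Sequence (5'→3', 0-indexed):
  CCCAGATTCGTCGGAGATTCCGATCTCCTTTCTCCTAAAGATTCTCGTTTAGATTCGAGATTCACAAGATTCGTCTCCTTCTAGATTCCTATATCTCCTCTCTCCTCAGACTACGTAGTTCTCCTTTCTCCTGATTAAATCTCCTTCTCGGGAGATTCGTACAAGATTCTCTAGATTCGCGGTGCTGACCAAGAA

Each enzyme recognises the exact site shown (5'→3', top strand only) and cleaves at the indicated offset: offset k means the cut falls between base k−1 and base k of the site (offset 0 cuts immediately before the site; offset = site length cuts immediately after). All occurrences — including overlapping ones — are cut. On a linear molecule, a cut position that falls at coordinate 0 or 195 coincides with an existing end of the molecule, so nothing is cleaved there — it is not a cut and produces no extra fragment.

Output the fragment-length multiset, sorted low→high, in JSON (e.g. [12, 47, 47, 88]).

[5,6,7,7,7,7,7,9,9,9,10,11,11,11,12,13,15,19,20]

Per-enzyme occurrences:
  WciIV AGATTC/3: at [3, 14, 38, 50, 57, 66, 82, 152, 163, 172] ⇒ [6, 17, 41, 53, 60, 69, 85, 155, 166, 175]
  PtaVI TCTCCT/1: at [23, 30, 73, 93, 100, 119, 126, 139] ⇒ [24, 31, 74, 94, 101, 120, 127, 140]

All cut coordinates (distinct, sorted): [6, 17, 24, 31, 41, 53, 60, 69, 74, 85, 94, 101, 120, 127, 140, 155, 166, 175]

Fragments:
  [0,6): 6 bp
  [6,17): 11 bp
  [17,24): 7 bp
  [24,31): 7 bp
  [31,41): 10 bp
  [41,53): 12 bp
  [53,60): 7 bp
  [60,69): 9 bp
  [69,74): 5 bp
  [74,85): 11 bp
  [85,94): 9 bp
  [94,101): 7 bp
  [101,120): 19 bp
  [120,127): 7 bp
  [127,140): 13 bp
  [140,155): 15 bp
  [155,166): 11 bp
  [166,175): 9 bp
  [175,195): 20 bp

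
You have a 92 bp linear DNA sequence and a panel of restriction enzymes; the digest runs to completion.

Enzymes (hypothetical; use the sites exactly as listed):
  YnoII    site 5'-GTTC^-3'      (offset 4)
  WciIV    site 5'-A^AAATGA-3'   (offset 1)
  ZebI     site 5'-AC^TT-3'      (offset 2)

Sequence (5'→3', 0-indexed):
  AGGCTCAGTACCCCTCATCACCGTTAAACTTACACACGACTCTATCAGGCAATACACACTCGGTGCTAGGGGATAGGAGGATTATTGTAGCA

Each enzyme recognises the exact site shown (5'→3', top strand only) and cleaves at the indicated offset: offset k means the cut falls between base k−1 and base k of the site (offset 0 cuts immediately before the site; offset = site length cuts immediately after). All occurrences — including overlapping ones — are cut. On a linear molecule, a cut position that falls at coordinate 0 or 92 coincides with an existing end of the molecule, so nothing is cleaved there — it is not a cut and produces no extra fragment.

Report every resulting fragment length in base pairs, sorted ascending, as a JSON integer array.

[29,63]

Scan for sites:
  YnoII (GTTC, off=4): no sites
  WciIV (AAAATGA, off=1): no sites
  ZebI ACTT/2: at [27] ⇒ [29]

Pooled cuts: [29]

Fragments:
  [0,29): 29 bp
  [29,92): 63 bp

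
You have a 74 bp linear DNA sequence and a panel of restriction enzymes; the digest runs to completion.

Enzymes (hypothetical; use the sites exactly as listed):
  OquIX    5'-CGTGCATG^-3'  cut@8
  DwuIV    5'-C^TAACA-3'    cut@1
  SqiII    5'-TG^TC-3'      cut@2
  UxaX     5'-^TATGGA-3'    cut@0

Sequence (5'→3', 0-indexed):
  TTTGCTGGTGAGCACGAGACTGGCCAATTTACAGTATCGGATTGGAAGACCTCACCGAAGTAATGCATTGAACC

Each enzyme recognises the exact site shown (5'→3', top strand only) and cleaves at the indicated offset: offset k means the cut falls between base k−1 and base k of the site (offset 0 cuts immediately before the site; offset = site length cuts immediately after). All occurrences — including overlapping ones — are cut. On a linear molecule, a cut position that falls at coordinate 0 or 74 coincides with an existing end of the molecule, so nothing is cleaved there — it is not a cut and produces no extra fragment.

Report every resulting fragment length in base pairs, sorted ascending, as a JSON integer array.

Site scan:
  OquIX (CGTGCATG, off=8): no sites
  DwuIV (CTAACA, off=1): no sites
  SqiII (TGTC, off=2): no sites
  UxaX (TATGGA, off=0): no sites

Pooled cuts: ∅

Fragments:
  no cuts → one linear fragment of 74 bp

[74]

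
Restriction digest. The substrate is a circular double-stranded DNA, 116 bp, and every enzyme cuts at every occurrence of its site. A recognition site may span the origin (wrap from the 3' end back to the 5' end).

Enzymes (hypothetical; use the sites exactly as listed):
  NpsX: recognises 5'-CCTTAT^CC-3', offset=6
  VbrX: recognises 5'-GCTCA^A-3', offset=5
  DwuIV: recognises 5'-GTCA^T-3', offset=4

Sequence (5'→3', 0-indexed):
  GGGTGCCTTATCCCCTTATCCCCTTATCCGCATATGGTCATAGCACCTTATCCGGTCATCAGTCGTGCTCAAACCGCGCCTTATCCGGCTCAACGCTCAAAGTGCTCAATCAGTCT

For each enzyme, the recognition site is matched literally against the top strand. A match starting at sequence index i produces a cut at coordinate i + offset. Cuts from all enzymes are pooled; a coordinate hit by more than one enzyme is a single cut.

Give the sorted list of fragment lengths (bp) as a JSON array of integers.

[7,7,8,8,8,9,11,13,13,13,19]

Scan for sites:
  NpsX CCTTATCC/6: at [5, 13, 21, 45, 78] ⇒ [11, 19, 27, 51, 84]
  VbrX GCTCAA/5: at [66, 87, 94, 103] ⇒ [71, 92, 99, 108]
  DwuIV GTCAT/4: at [36, 54] ⇒ [40, 58]

All cut coordinates (distinct, sorted): [11, 19, 27, 40, 51, 58, 71, 84, 92, 99, 108]

Fragments:
  11→19: 8 bp
  19→27: 8 bp
  27→40: 13 bp
  40→51: 11 bp
  51→58: 7 bp
  58→71: 13 bp
  71→84: 13 bp
  84→92: 8 bp
  92→99: 7 bp
  99→108: 9 bp
  108→11 (wrap): 116-108+11 = 19 bp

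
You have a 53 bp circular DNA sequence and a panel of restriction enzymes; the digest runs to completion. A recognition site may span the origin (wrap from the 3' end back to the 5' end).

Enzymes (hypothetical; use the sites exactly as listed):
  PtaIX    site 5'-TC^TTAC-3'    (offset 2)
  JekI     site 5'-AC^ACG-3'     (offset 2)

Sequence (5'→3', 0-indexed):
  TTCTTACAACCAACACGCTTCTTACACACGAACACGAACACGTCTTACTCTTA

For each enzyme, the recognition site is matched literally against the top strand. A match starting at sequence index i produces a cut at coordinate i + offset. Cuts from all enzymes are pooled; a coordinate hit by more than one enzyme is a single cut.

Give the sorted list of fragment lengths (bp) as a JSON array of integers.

[5,6,6,6,7,11,12]

Per-enzyme occurrences:
  PtaIX (TCTTAC, off=2): starts [1, 19, 42] → cuts [3, 21, 44]
  JekI (ACACG, off=2): starts [12, 25, 31, 37] → cuts [14, 27, 33, 39]

All cut coordinates (distinct, sorted): [3, 14, 21, 27, 33, 39, 44]

Fragments:
  3→14: 11 bp
  14→21: 7 bp
  21→27: 6 bp
  27→33: 6 bp
  33→39: 6 bp
  39→44: 5 bp
  44→3 (wrap): 53-44+3 = 12 bp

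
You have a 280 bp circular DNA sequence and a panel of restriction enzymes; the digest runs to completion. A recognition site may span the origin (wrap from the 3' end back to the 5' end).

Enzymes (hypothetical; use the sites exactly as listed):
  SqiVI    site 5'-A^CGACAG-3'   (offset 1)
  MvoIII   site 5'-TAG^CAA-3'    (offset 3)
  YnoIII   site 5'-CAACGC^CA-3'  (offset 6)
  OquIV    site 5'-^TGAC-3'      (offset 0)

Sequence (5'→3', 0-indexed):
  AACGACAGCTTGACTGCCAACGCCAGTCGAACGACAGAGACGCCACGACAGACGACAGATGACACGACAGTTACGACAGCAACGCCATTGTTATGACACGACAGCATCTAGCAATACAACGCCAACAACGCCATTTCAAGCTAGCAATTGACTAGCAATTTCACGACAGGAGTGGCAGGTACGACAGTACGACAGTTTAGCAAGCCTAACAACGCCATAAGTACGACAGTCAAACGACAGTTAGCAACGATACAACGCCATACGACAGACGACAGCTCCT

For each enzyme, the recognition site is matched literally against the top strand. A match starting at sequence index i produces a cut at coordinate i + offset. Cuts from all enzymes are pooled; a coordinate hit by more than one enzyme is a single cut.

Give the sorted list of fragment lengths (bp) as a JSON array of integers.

Scan for sites:
  SqiVI (ACGACAG, off=1): starts [1, 30, 44, 51, 63, 72, 97, 162, 180, 188, 222, 233, 261, 268] → cuts [2, 31, 45, 52, 64, 73, 98, 163, 181, 189, 223, 234, 262, 269]
  MvoIII (TAGCAA, off=3): starts [108, 141, 152, 197, 241] → cuts [111, 144, 155, 200, 244]
  YnoIII (CAACGCCA, off=6): starts [17, 79, 116, 125, 209, 252] → cuts [23, 85, 122, 131, 215, 258]
  OquIV (TGAC, off=0): starts [10, 59, 93, 148] → cuts [10, 59, 93, 148]

Pooled cuts: [2, 10, 23, 31, 45, 52, 59, 64, 73, 85, 93, 98, 111, 122, 131, 144, 148, 155, 163, 181, 189, 200, 215, 223, 234, 244, 258, 262, 269]

Fragments:
  2→10: 8 bp
  10→23: 13 bp
  23→31: 8 bp
  31→45: 14 bp
  45→52: 7 bp
  52→59: 7 bp
  59→64: 5 bp
  64→73: 9 bp
  73→85: 12 bp
  85→93: 8 bp
  93→98: 5 bp
  98→111: 13 bp
  111→122: 11 bp
  122→131: 9 bp
  131→144: 13 bp
  144→148: 4 bp
  148→155: 7 bp
  155→163: 8 bp
  163→181: 18 bp
  181→189: 8 bp
  189→200: 11 bp
  200→215: 15 bp
  215→223: 8 bp
  223→234: 11 bp
  234→244: 10 bp
  244→258: 14 bp
  258→262: 4 bp
  262→269: 7 bp
  269→2 (wrap): 280-269+2 = 13 bp

[4,4,5,5,7,7,7,7,8,8,8,8,8,8,9,9,10,11,11,11,12,13,13,13,13,14,14,15,18]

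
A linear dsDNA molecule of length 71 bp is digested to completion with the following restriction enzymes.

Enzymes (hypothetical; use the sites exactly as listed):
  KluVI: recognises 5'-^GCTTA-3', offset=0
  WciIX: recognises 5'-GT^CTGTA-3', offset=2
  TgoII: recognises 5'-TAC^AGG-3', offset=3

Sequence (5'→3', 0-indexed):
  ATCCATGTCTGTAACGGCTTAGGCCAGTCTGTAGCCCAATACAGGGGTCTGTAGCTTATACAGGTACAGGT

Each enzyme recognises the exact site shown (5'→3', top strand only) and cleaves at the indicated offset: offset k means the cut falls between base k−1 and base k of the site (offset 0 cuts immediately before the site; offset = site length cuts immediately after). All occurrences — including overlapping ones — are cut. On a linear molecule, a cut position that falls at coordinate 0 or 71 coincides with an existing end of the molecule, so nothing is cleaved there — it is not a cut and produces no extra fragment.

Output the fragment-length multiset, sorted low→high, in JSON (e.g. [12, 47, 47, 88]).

Scan for sites:
  KluVI (GCTTA, off=0): starts [16, 53] → cuts [16, 53]
  WciIX (GTCTGTA, off=2): starts [6, 26, 46] → cuts [8, 28, 48]
  TgoII (TACAGG, off=3): starts [39, 58, 64] → cuts [42, 61, 67]

Pooled cuts: [8, 16, 28, 42, 48, 53, 61, 67]

Fragments:
  [0,8): 8 bp
  [8,16): 8 bp
  [16,28): 12 bp
  [28,42): 14 bp
  [42,48): 6 bp
  [48,53): 5 bp
  [53,61): 8 bp
  [61,67): 6 bp
  [67,71): 4 bp

[4,5,6,6,8,8,8,12,14]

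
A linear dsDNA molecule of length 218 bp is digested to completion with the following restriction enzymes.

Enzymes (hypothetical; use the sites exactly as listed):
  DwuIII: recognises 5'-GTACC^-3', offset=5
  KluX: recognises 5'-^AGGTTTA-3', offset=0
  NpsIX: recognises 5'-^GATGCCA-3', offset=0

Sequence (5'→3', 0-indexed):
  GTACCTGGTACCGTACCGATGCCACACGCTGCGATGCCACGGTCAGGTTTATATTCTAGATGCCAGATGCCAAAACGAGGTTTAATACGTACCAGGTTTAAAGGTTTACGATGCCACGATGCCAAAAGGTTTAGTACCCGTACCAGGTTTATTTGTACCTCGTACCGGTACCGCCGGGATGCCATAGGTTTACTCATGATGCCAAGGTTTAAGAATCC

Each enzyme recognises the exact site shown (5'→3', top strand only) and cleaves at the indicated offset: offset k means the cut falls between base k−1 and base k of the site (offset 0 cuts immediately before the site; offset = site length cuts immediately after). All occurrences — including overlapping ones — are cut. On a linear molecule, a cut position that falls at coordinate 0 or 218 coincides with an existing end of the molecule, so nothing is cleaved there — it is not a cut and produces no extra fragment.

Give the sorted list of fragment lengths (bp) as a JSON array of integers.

Site scan:
  DwuIII GTACC/5: at [0, 7, 12, 88, 133, 139, 154, 161, 167] ⇒ [5, 12, 17, 93, 138, 144, 159, 166, 172]
  KluX AGGTTTA/0: at [44, 77, 93, 101, 126, 144, 185, 204] ⇒ [44, 77, 93, 101, 126, 144, 185, 204]
  NpsIX GATGCCA/0: at [17, 32, 58, 65, 109, 117, 177, 197] ⇒ [17, 32, 58, 65, 109, 117, 177, 197]

All cut coordinates (distinct, sorted): [5, 12, 17, 32, 44, 58, 65, 77, 93, 101, 109, 117, 126, 138, 144, 159, 166, 172, 177, 185, 197, 204]

Fragment lengths:
  [0,5): 5 bp
  [5,12): 7 bp
  [12,17): 5 bp
  [17,32): 15 bp
  [32,44): 12 bp
  [44,58): 14 bp
  [58,65): 7 bp
  [65,77): 12 bp
  [77,93): 16 bp
  [93,101): 8 bp
  [101,109): 8 bp
  [109,117): 8 bp
  [117,126): 9 bp
  [126,138): 12 bp
  [138,144): 6 bp
  [144,159): 15 bp
  [159,166): 7 bp
  [166,172): 6 bp
  [172,177): 5 bp
  [177,185): 8 bp
  [185,197): 12 bp
  [197,204): 7 bp
  [204,218): 14 bp

[5,5,5,6,6,7,7,7,7,8,8,8,8,9,12,12,12,12,14,14,15,15,16]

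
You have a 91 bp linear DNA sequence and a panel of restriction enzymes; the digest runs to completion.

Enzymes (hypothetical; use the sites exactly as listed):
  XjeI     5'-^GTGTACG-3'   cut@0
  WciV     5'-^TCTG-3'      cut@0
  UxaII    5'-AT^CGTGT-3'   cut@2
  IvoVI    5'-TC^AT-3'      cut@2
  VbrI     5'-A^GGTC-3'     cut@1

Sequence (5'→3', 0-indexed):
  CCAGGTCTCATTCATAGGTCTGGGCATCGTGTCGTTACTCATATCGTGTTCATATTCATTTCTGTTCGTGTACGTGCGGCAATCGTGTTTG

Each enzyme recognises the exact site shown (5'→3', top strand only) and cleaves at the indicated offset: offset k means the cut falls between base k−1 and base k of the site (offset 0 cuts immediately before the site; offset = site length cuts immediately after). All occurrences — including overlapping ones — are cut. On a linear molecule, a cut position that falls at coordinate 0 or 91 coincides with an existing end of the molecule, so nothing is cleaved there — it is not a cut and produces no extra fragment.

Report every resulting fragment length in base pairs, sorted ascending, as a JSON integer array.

[2,3,3,3,4,4,6,6,7,7,8,9,13,16]

Site scan:
  XjeI GTGTACG/0: at [67] ⇒ [67]
  WciV TCTG/0: at [18, 60] ⇒ [18, 60]
  UxaII ATCGTGT/2: at [25, 42, 81] ⇒ [27, 44, 83]
  IvoVI TCAT/2: at [7, 11, 38, 49, 55] ⇒ [9, 13, 40, 51, 57]
  VbrI AGGTC/1: at [2, 15] ⇒ [3, 16]

Pooled cuts: [3, 9, 13, 16, 18, 27, 40, 44, 51, 57, 60, 67, 83]

Fragment lengths:
  [0,3): 3 bp
  [3,9): 6 bp
  [9,13): 4 bp
  [13,16): 3 bp
  [16,18): 2 bp
  [18,27): 9 bp
  [27,40): 13 bp
  [40,44): 4 bp
  [44,51): 7 bp
  [51,57): 6 bp
  [57,60): 3 bp
  [60,67): 7 bp
  [67,83): 16 bp
  [83,91): 8 bp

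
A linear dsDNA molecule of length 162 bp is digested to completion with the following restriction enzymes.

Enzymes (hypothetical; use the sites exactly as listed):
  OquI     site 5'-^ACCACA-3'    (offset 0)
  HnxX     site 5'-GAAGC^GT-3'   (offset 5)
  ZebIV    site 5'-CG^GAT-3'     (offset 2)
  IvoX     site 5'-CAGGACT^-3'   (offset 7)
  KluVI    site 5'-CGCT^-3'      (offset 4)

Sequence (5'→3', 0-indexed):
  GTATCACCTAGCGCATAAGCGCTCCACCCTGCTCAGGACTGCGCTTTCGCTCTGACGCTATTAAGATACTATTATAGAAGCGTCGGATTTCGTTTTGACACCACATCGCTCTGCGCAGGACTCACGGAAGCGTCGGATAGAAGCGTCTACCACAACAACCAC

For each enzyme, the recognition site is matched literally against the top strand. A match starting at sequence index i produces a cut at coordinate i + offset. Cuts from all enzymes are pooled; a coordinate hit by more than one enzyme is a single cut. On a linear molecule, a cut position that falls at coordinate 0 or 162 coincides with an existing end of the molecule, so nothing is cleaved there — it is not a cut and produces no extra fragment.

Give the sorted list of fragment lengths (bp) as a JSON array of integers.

Site scan:
  OquI (ACCACA, off=0): starts [99, 148] → cuts [99, 148]
  HnxX (GAAGCGT, off=5): starts [76, 126, 139] → cuts [81, 131, 144]
  ZebIV (CGGAT, off=2): starts [83, 133] → cuts [85, 135]
  IvoX (CAGGACT, off=7): starts [33, 115] → cuts [40, 122]
  KluVI (CGCT, off=4): starts [19, 41, 47, 55, 106] → cuts [23, 45, 51, 59, 110]

Pooled cuts: [23, 40, 45, 51, 59, 81, 85, 99, 110, 122, 131, 135, 144, 148]

Fragments:
  [0,23): 23 bp
  [23,40): 17 bp
  [40,45): 5 bp
  [45,51): 6 bp
  [51,59): 8 bp
  [59,81): 22 bp
  [81,85): 4 bp
  [85,99): 14 bp
  [99,110): 11 bp
  [110,122): 12 bp
  [122,131): 9 bp
  [131,135): 4 bp
  [135,144): 9 bp
  [144,148): 4 bp
  [148,162): 14 bp

[4,4,4,5,6,8,9,9,11,12,14,14,17,22,23]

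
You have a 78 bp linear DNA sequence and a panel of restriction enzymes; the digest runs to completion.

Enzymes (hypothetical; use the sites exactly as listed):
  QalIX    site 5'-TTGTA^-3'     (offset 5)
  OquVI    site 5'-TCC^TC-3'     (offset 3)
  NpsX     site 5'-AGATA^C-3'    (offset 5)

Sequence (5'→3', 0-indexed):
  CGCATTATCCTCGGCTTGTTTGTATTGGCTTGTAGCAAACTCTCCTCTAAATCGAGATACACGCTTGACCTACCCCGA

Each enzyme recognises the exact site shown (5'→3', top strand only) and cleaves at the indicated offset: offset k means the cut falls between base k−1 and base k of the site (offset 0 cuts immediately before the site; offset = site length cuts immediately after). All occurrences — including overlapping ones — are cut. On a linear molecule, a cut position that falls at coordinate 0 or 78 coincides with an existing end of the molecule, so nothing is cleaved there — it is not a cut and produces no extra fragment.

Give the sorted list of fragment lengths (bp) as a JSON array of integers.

[10,10,11,14,14,19]

Scan for sites:
  QalIX TTGTA/5: at [19, 29] ⇒ [24, 34]
  OquVI TCCTC/3: at [7, 42] ⇒ [10, 45]
  NpsX AGATAC/5: at [54] ⇒ [59]

All cut coordinates (distinct, sorted): [10, 24, 34, 45, 59]

Fragment lengths:
  [0,10): 10 bp
  [10,24): 14 bp
  [24,34): 10 bp
  [34,45): 11 bp
  [45,59): 14 bp
  [59,78): 19 bp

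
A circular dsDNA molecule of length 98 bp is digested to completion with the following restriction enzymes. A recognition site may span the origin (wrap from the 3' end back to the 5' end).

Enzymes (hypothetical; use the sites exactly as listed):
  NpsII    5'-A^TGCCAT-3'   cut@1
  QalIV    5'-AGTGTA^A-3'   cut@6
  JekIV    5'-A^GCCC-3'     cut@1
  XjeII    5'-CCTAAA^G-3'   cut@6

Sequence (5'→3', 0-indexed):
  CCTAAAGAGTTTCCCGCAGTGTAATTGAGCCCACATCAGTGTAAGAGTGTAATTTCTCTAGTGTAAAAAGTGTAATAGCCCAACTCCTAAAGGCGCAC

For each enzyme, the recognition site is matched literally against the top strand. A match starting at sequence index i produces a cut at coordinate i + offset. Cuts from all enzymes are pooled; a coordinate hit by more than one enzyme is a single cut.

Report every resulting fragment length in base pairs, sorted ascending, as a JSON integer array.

Scan for sites:
  NpsII (ATGCCAT, off=1): no sites
  QalIV AGTGTAA/6: at [17, 37, 45, 59, 68] ⇒ [23, 43, 51, 65, 74]
  JekIV AGCCC/1: at [27, 76] ⇒ [28, 77]
  XjeII CCTAAAG/6: at [0, 85] ⇒ [6, 91]

All cut coordinates (distinct, sorted): [6, 23, 28, 43, 51, 65, 74, 77, 91]

Fragment lengths:
  6→23: 17 bp
  23→28: 5 bp
  28→43: 15 bp
  43→51: 8 bp
  51→65: 14 bp
  65→74: 9 bp
  74→77: 3 bp
  77→91: 14 bp
  91→6 (wrap): 98-91+6 = 13 bp

[3,5,8,9,13,14,14,15,17]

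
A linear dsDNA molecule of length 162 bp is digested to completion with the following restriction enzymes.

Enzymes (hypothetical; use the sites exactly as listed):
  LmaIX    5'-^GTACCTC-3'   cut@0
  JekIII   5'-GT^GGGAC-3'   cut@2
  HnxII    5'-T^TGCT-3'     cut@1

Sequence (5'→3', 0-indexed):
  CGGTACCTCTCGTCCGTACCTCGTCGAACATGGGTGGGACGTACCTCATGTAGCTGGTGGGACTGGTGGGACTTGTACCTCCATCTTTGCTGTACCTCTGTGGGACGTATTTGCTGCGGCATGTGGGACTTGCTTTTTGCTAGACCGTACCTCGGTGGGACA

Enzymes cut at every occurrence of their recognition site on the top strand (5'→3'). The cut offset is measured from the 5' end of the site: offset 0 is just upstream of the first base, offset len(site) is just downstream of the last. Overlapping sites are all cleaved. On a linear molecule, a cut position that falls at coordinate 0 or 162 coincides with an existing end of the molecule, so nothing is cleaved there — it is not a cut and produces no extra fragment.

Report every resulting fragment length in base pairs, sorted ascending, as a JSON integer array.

Scan for sites:
  LmaIX (GTACCTC, off=0): starts [2, 15, 40, 74, 91, 146] → cuts [2, 15, 40, 74, 91, 146]
  JekIII (GTGGGAC, off=2): starts [33, 56, 65, 99, 122, 154] → cuts [35, 58, 67, 101, 124, 156]
  HnxII (TTGCT, off=1): starts [86, 110, 129, 136] → cuts [87, 111, 130, 137]

Pooled cuts: [2, 15, 35, 40, 58, 67, 74, 87, 91, 101, 111, 124, 130, 137, 146, 156]

Fragments:
  [0,2): 2 bp
  [2,15): 13 bp
  [15,35): 20 bp
  [35,40): 5 bp
  [40,58): 18 bp
  [58,67): 9 bp
  [67,74): 7 bp
  [74,87): 13 bp
  [87,91): 4 bp
  [91,101): 10 bp
  [101,111): 10 bp
  [111,124): 13 bp
  [124,130): 6 bp
  [130,137): 7 bp
  [137,146): 9 bp
  [146,156): 10 bp
  [156,162): 6 bp

[2,4,5,6,6,7,7,9,9,10,10,10,13,13,13,18,20]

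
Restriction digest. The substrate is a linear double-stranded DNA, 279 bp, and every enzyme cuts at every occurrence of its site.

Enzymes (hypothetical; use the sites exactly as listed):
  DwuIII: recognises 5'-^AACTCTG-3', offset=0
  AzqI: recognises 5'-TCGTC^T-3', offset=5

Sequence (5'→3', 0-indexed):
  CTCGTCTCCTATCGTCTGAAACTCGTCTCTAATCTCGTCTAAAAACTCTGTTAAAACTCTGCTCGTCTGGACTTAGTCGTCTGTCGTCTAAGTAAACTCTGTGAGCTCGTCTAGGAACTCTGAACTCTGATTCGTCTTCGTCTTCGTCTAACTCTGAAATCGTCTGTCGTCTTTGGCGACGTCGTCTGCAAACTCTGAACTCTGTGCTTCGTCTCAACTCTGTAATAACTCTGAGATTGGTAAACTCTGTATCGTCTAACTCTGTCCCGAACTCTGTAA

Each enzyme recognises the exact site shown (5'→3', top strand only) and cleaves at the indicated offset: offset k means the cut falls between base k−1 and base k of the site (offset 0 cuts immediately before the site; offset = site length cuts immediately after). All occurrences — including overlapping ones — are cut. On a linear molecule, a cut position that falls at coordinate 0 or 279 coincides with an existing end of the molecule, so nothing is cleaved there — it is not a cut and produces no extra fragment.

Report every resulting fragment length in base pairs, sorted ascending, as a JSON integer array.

Per-enzyme occurrences:
  DwuIII AACTCTG/0: at [43, 54, 94, 115, 122, 149, 190, 197, 215, 226, 242, 257, 269] ⇒ [43, 54, 94, 115, 122, 149, 190, 197, 215, 226, 242, 257, 269]
  AzqI TCGTCT/5: at [1, 11, 22, 34, 62, 76, 83, 106, 131, 137, 143, 159, 166, 181, 208, 251] ⇒ [6, 16, 27, 39, 67, 81, 88, 111, 136, 142, 148, 164, 171, 186, 213, 256]

All cut coordinates (distinct, sorted): [6, 16, 27, 39, 43, 54, 67, 81, 88, 94, 111, 115, 122, 136, 142, 148, 149, 164, 171, 186, 190, 197, 213, 215, 226, 242, 256, 257, 269]

Fragment lengths:
  [0,6): 6 bp
  [6,16): 10 bp
  [16,27): 11 bp
  [27,39): 12 bp
  [39,43): 4 bp
  [43,54): 11 bp
  [54,67): 13 bp
  [67,81): 14 bp
  [81,88): 7 bp
  [88,94): 6 bp
  [94,111): 17 bp
  [111,115): 4 bp
  [115,122): 7 bp
  [122,136): 14 bp
  [136,142): 6 bp
  [142,148): 6 bp
  [148,149): 1 bp
  [149,164): 15 bp
  [164,171): 7 bp
  [171,186): 15 bp
  [186,190): 4 bp
  [190,197): 7 bp
  [197,213): 16 bp
  [213,215): 2 bp
  [215,226): 11 bp
  [226,242): 16 bp
  [242,256): 14 bp
  [256,257): 1 bp
  [257,269): 12 bp
  [269,279): 10 bp

[1,1,2,4,4,4,6,6,6,6,7,7,7,7,10,10,11,11,11,12,12,13,14,14,14,15,15,16,16,17]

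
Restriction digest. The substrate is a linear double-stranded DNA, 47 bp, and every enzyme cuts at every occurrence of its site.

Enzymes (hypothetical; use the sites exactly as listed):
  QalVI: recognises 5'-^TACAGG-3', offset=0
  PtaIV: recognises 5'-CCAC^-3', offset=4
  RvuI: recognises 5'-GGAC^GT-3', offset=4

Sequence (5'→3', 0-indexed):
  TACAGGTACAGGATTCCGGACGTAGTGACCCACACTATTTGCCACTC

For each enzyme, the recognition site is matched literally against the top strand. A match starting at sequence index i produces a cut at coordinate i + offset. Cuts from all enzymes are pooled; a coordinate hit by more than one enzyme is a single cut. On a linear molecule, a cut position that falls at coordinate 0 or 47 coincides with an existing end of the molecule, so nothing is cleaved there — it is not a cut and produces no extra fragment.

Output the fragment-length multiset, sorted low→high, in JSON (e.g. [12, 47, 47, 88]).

Site scan:
  QalVI TACAGG/0: at [0, 6] ⇒ [6] (position 0 is a terminus of the linear molecule — no cut)
  PtaIV CCAC/4: at [29, 41] ⇒ [33, 45]
  RvuI GGACGT/4: at [17] ⇒ [21]

Pooled cuts: [6, 21, 33, 45]

Fragments:
  [0,6): 6 bp
  [6,21): 15 bp
  [21,33): 12 bp
  [33,45): 12 bp
  [45,47): 2 bp

[2,6,12,12,15]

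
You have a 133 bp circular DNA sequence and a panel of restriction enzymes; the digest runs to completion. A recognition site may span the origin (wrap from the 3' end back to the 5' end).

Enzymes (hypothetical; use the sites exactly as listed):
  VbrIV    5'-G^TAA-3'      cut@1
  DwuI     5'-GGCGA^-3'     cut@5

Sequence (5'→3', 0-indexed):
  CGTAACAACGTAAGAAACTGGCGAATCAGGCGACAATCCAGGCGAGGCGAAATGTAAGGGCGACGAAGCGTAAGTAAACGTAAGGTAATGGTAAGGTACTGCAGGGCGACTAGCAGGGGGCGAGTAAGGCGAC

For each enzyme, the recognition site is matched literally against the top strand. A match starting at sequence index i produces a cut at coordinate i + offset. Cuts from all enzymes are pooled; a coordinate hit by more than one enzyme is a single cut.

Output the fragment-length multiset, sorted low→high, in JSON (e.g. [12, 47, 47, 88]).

[1,3,4,4,5,5,6,6,7,8,8,9,9,12,14,14,18]

Site scan:
  VbrIV GTAA/1: at [1, 9, 53, 69, 73, 79, 84, 90, 123] ⇒ [2, 10, 54, 70, 74, 80, 85, 91, 124]
  DwuI GGCGA/5: at [19, 28, 40, 45, 58, 104, 118, 127] ⇒ [24, 33, 45, 50, 63, 109, 123, 132]

Pooled cuts: [2, 10, 24, 33, 45, 50, 54, 63, 70, 74, 80, 85, 91, 109, 123, 124, 132]

Fragment lengths:
  2→10: 8 bp
  10→24: 14 bp
  24→33: 9 bp
  33→45: 12 bp
  45→50: 5 bp
  50→54: 4 bp
  54→63: 9 bp
  63→70: 7 bp
  70→74: 4 bp
  74→80: 6 bp
  80→85: 5 bp
  85→91: 6 bp
  91→109: 18 bp
  109→123: 14 bp
  123→124: 1 bp
  124→132: 8 bp
  132→2 (wrap): 133-132+2 = 3 bp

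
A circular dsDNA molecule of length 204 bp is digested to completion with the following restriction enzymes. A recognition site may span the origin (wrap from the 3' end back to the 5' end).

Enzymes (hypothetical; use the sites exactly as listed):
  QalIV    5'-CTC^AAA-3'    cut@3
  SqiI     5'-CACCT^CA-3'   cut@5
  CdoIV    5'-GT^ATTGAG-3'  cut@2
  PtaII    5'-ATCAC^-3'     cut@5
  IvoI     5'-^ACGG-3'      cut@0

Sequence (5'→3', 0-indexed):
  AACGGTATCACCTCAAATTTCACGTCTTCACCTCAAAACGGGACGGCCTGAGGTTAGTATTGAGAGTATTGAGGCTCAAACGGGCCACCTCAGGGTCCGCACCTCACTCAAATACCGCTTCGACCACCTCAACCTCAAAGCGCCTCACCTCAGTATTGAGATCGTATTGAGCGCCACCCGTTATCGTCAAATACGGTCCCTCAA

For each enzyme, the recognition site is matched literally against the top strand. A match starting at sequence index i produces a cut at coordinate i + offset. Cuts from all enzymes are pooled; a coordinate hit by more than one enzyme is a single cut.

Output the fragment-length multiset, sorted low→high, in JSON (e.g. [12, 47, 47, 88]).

[1,1,2,2,3,3,4,5,5,7,9,10,10,10,11,11,14,14,16,19,20,27]

Scan for sites:
  QalIV CTCAAA/3: at [11, 31, 74, 106, 133, 199] ⇒ [14, 34, 77, 109, 136, 202]
  SqiI CACCTCA/5: at [8, 28, 85, 99, 124, 145] ⇒ [13, 33, 90, 104, 129, 150]
  CdoIV GTATTGAG/2: at [56, 65, 152, 163] ⇒ [58, 67, 154, 165]
  PtaII ATCAC/5: at [6] ⇒ [11]
  IvoI ACGG/0: at [1, 37, 42, 79, 192] ⇒ [1, 37, 42, 79, 192]

Pooled cuts: [1, 11, 13, 14, 33, 34, 37, 42, 58, 67, 77, 79, 90, 104, 109, 129, 136, 150, 154, 165, 192, 202]

Fragments:
  1→11: 10 bp
  11→13: 2 bp
  13→14: 1 bp
  14→33: 19 bp
  33→34: 1 bp
  34→37: 3 bp
  37→42: 5 bp
  42→58: 16 bp
  58→67: 9 bp
  67→77: 10 bp
  77→79: 2 bp
  79→90: 11 bp
  90→104: 14 bp
  104→109: 5 bp
  109→129: 20 bp
  129→136: 7 bp
  136→150: 14 bp
  150→154: 4 bp
  154→165: 11 bp
  165→192: 27 bp
  192→202: 10 bp
  202→1 (wrap): 204-202+1 = 3 bp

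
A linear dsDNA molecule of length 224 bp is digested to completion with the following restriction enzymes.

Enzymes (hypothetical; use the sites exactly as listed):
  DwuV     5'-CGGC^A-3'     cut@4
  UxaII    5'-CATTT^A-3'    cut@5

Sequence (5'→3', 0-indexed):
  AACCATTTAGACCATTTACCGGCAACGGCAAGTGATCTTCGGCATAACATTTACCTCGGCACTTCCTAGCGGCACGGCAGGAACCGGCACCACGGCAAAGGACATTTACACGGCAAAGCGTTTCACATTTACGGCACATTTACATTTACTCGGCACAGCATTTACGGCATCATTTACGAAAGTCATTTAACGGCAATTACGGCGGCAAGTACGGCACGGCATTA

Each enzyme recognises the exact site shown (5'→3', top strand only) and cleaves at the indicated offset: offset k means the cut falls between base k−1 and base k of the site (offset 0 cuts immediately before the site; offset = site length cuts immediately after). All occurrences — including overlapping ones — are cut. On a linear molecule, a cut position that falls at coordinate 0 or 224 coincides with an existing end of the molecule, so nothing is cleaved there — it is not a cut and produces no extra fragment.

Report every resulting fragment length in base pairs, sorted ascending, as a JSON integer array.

[4,5,5,5,5,6,6,6,6,6,7,7,7,8,8,8,9,9,9,9,10,11,12,13,13,14,16]

Site scan:
  DwuV (CGGCA, off=4): starts [19, 25, 39, 56, 69, 74, 84, 92, 110, 131, 150, 164, 190, 202, 211, 216] → cuts [23, 29, 43, 60, 73, 78, 88, 96, 114, 135, 154, 168, 194, 206, 215, 220]
  UxaII (CATTTA, off=5): starts [3, 12, 47, 102, 125, 136, 142, 158, 170, 183] → cuts [8, 17, 52, 107, 130, 141, 147, 163, 175, 188]

Pooled cuts: [8, 17, 23, 29, 43, 52, 60, 73, 78, 88, 96, 107, 114, 130, 135, 141, 147, 154, 163, 168, 175, 188, 194, 206, 215, 220]

Fragment lengths:
  [0,8): 8 bp
  [8,17): 9 bp
  [17,23): 6 bp
  [23,29): 6 bp
  [29,43): 14 bp
  [43,52): 9 bp
  [52,60): 8 bp
  [60,73): 13 bp
  [73,78): 5 bp
  [78,88): 10 bp
  [88,96): 8 bp
  [96,107): 11 bp
  [107,114): 7 bp
  [114,130): 16 bp
  [130,135): 5 bp
  [135,141): 6 bp
  [141,147): 6 bp
  [147,154): 7 bp
  [154,163): 9 bp
  [163,168): 5 bp
  [168,175): 7 bp
  [175,188): 13 bp
  [188,194): 6 bp
  [194,206): 12 bp
  [206,215): 9 bp
  [215,220): 5 bp
  [220,224): 4 bp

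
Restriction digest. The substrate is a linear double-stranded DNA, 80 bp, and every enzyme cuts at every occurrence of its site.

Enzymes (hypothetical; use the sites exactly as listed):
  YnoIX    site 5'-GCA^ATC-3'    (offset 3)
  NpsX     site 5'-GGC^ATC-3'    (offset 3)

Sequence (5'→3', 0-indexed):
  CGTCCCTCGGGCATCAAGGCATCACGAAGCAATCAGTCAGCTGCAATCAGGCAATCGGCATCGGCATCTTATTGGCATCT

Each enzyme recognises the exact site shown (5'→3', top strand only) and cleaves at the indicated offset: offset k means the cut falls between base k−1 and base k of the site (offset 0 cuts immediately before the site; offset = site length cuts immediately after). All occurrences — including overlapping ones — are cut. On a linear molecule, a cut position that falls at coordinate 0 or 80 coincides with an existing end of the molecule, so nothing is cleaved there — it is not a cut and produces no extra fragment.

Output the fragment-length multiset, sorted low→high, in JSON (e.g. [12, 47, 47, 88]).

[4,6,6,8,8,11,11,12,14]

Scan for sites:
  YnoIX GCAATC/3: at [28, 42, 50] ⇒ [31, 45, 53]
  NpsX GGCATC/3: at [9, 17, 56, 62, 73] ⇒ [12, 20, 59, 65, 76]

All cut coordinates (distinct, sorted): [12, 20, 31, 45, 53, 59, 65, 76]

Fragments:
  [0,12): 12 bp
  [12,20): 8 bp
  [20,31): 11 bp
  [31,45): 14 bp
  [45,53): 8 bp
  [53,59): 6 bp
  [59,65): 6 bp
  [65,76): 11 bp
  [76,80): 4 bp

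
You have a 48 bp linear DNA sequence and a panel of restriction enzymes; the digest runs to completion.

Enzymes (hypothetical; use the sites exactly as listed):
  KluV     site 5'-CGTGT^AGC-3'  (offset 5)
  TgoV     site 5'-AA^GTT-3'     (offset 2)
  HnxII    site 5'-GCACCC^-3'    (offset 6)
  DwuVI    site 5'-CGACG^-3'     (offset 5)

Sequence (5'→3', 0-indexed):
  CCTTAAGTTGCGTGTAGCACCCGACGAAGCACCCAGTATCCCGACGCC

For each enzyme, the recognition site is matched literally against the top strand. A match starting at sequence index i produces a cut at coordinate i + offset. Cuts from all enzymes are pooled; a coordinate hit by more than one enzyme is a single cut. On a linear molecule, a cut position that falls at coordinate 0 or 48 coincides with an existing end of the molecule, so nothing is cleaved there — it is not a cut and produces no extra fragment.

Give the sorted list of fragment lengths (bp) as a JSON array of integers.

Scan for sites:
  KluV CGTGTAGC/5: at [10] ⇒ [15]
  TgoV AAGTT/2: at [4] ⇒ [6]
  HnxII GCACCC/6: at [16, 28] ⇒ [22, 34]
  DwuVI CGACG/5: at [21, 41] ⇒ [26, 46]

All cut coordinates (distinct, sorted): [6, 15, 22, 26, 34, 46]

Fragments:
  [0,6): 6 bp
  [6,15): 9 bp
  [15,22): 7 bp
  [22,26): 4 bp
  [26,34): 8 bp
  [34,46): 12 bp
  [46,48): 2 bp

[2,4,6,7,8,9,12]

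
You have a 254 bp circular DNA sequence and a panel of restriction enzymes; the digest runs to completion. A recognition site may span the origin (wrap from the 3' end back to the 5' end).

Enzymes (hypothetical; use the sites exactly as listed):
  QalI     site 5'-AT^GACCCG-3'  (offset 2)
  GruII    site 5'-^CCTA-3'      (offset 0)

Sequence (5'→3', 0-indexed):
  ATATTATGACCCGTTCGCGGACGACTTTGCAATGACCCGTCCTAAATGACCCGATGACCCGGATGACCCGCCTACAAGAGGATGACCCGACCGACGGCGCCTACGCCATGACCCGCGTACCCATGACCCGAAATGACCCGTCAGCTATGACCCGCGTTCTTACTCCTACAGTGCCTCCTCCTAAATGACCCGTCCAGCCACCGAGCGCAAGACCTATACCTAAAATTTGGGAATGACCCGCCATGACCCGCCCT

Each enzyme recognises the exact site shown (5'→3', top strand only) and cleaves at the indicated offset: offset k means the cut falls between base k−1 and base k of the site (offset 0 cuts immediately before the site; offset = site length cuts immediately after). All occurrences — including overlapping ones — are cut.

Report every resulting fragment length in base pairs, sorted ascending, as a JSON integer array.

Site scan:
  QalI ATGACCCG/2: at [5, 31, 45, 53, 62, 81, 107, 122, 132, 146, 184, 232, 242] ⇒ [7, 33, 47, 55, 64, 83, 109, 124, 134, 148, 186, 234, 244]
  GruII CCTA/0: at [40, 70, 99, 164, 179, 212, 218, 251] ⇒ [40, 70, 99, 164, 179, 212, 218, 251]

All cut coordinates (distinct, sorted): [7, 33, 40, 47, 55, 64, 70, 83, 99, 109, 124, 134, 148, 164, 179, 186, 212, 218, 234, 244, 251]

Fragments:
  7→33: 26 bp
  33→40: 7 bp
  40→47: 7 bp
  47→55: 8 bp
  55→64: 9 bp
  64→70: 6 bp
  70→83: 13 bp
  83→99: 16 bp
  99→109: 10 bp
  109→124: 15 bp
  124→134: 10 bp
  134→148: 14 bp
  148→164: 16 bp
  164→179: 15 bp
  179→186: 7 bp
  186→212: 26 bp
  212→218: 6 bp
  218→234: 16 bp
  234→244: 10 bp
  244→251: 7 bp
  251→7 (wrap): 254-251+7 = 10 bp

[6,6,7,7,7,7,8,9,10,10,10,10,13,14,15,15,16,16,16,26,26]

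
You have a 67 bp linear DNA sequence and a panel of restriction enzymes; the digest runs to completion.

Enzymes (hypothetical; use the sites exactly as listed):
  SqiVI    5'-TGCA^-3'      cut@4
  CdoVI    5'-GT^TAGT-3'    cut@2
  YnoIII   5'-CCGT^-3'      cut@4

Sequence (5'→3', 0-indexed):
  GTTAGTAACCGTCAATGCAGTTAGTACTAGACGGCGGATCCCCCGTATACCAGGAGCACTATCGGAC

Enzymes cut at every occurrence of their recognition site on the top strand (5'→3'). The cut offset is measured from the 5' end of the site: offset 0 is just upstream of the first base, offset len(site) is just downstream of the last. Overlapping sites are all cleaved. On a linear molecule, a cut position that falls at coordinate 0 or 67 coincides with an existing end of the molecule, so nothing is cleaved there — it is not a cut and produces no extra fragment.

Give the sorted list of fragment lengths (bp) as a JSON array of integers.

[2,2,7,10,21,25]

Site scan:
  SqiVI (TGCA, off=4): starts [15] → cuts [19]
  CdoVI (GTTAGT, off=2): starts [0, 19] → cuts [2, 21]
  YnoIII (CCGT, off=4): starts [8, 42] → cuts [12, 46]

Pooled cuts: [2, 12, 19, 21, 46]

Fragment lengths:
  [0,2): 2 bp
  [2,12): 10 bp
  [12,19): 7 bp
  [19,21): 2 bp
  [21,46): 25 bp
  [46,67): 21 bp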